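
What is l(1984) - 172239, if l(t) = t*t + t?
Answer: 3766001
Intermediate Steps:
l(t) = t + t**2 (l(t) = t**2 + t = t + t**2)
l(1984) - 172239 = 1984*(1 + 1984) - 172239 = 1984*1985 - 172239 = 3938240 - 172239 = 3766001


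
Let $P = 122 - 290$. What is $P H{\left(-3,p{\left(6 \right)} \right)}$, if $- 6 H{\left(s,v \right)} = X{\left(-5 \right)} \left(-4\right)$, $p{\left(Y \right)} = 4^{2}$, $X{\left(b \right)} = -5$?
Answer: $560$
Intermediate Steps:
$p{\left(Y \right)} = 16$
$P = -168$ ($P = 122 - 290 = -168$)
$H{\left(s,v \right)} = - \frac{10}{3}$ ($H{\left(s,v \right)} = - \frac{\left(-5\right) \left(-4\right)}{6} = \left(- \frac{1}{6}\right) 20 = - \frac{10}{3}$)
$P H{\left(-3,p{\left(6 \right)} \right)} = \left(-168\right) \left(- \frac{10}{3}\right) = 560$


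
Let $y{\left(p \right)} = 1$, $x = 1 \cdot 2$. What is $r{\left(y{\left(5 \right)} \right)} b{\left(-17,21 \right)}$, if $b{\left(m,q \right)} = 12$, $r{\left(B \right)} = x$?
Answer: $24$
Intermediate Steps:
$x = 2$
$r{\left(B \right)} = 2$
$r{\left(y{\left(5 \right)} \right)} b{\left(-17,21 \right)} = 2 \cdot 12 = 24$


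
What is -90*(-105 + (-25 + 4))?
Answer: 11340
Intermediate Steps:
-90*(-105 + (-25 + 4)) = -90*(-105 - 21) = -90*(-126) = 11340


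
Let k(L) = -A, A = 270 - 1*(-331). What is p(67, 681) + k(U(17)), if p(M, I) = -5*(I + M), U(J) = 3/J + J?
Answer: -4341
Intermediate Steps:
U(J) = J + 3/J
p(M, I) = -5*I - 5*M
A = 601 (A = 270 + 331 = 601)
k(L) = -601 (k(L) = -1*601 = -601)
p(67, 681) + k(U(17)) = (-5*681 - 5*67) - 601 = (-3405 - 335) - 601 = -3740 - 601 = -4341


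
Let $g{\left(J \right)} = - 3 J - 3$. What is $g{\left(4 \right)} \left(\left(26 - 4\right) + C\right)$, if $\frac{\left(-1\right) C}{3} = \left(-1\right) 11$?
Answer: $-825$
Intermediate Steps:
$C = 33$ ($C = - 3 \left(\left(-1\right) 11\right) = \left(-3\right) \left(-11\right) = 33$)
$g{\left(J \right)} = -3 - 3 J$
$g{\left(4 \right)} \left(\left(26 - 4\right) + C\right) = \left(-3 - 12\right) \left(\left(26 - 4\right) + 33\right) = - 15 \left(22 + 33\right) = \left(-15\right) 55 = -825$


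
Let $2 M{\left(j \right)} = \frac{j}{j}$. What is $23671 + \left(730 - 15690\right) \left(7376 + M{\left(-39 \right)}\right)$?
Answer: $-110328769$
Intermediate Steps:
$M{\left(j \right)} = \frac{1}{2}$ ($M{\left(j \right)} = \frac{j \frac{1}{j}}{2} = \frac{1}{2} \cdot 1 = \frac{1}{2}$)
$23671 + \left(730 - 15690\right) \left(7376 + M{\left(-39 \right)}\right) = 23671 + \left(730 - 15690\right) \left(7376 + \frac{1}{2}\right) = 23671 - 110352440 = -110328769$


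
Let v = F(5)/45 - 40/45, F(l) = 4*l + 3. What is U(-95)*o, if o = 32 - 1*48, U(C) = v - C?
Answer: -68128/45 ≈ -1514.0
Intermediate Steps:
F(l) = 3 + 4*l
v = -17/45 (v = (3 + 4*5)/45 - 40/45 = (3 + 20)*(1/45) - 40*1/45 = 23*(1/45) - 8/9 = 23/45 - 8/9 = -17/45 ≈ -0.37778)
U(C) = -17/45 - C
o = -16 (o = 32 - 48 = -16)
U(-95)*o = (-17/45 - 1*(-95))*(-16) = (-17/45 + 95)*(-16) = (4258/45)*(-16) = -68128/45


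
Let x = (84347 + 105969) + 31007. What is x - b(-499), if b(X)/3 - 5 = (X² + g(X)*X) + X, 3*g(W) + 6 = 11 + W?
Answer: -770704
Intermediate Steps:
x = 221323 (x = 190316 + 31007 = 221323)
g(W) = 5/3 + W/3 (g(W) = -2 + (11 + W)/3 = -2 + (11/3 + W/3) = 5/3 + W/3)
b(X) = 15 + 3*X + 3*X² + 3*X*(5/3 + X/3) (b(X) = 15 + 3*((X² + (5/3 + X/3)*X) + X) = 15 + 3*((X² + X*(5/3 + X/3)) + X) = 15 + 3*(X + X² + X*(5/3 + X/3)) = 15 + (3*X + 3*X² + 3*X*(5/3 + X/3)) = 15 + 3*X + 3*X² + 3*X*(5/3 + X/3))
x - b(-499) = 221323 - (15 + 4*(-499)² + 8*(-499)) = 221323 - (15 + 4*249001 - 3992) = 221323 - (15 + 996004 - 3992) = 221323 - 1*992027 = 221323 - 992027 = -770704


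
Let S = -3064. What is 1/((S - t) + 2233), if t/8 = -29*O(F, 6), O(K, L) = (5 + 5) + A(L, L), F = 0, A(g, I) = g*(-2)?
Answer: -1/1295 ≈ -0.00077220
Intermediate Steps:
A(g, I) = -2*g
O(K, L) = 10 - 2*L (O(K, L) = (5 + 5) - 2*L = 10 - 2*L)
t = 464 (t = 8*(-29*(10 - 2*6)) = 8*(-29*(10 - 12)) = 8*(-29*(-2)) = 8*58 = 464)
1/((S - t) + 2233) = 1/((-3064 - 1*464) + 2233) = 1/((-3064 - 464) + 2233) = 1/(-3528 + 2233) = 1/(-1295) = -1/1295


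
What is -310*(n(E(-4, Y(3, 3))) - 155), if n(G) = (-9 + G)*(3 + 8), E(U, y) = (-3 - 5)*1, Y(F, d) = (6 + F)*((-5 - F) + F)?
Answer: 106020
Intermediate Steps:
Y(F, d) = -30 - 5*F (Y(F, d) = (6 + F)*(-5) = -30 - 5*F)
E(U, y) = -8 (E(U, y) = -8*1 = -8)
n(G) = -99 + 11*G (n(G) = (-9 + G)*11 = -99 + 11*G)
-310*(n(E(-4, Y(3, 3))) - 155) = -310*((-99 + 11*(-8)) - 155) = -310*((-99 - 88) - 155) = -310*(-187 - 155) = -310*(-342) = 106020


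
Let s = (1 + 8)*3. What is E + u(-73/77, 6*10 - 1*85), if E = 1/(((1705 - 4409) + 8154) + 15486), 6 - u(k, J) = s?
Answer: -439655/20936 ≈ -21.000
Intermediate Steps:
s = 27 (s = 9*3 = 27)
u(k, J) = -21 (u(k, J) = 6 - 1*27 = 6 - 27 = -21)
E = 1/20936 (E = 1/((-2704 + 8154) + 15486) = 1/(5450 + 15486) = 1/20936 ≈ 4.7765e-5)
E + u(-73/77, 6*10 - 1*85) = 1/20936 - 21 = -439655/20936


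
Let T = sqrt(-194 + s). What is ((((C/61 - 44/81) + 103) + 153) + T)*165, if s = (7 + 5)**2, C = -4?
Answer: 69403840/1647 + 825*I*sqrt(2) ≈ 42140.0 + 1166.7*I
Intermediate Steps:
s = 144 (s = 12**2 = 144)
T = 5*I*sqrt(2) (T = sqrt(-194 + 144) = sqrt(-50) = 5*I*sqrt(2) ≈ 7.0711*I)
((((C/61 - 44/81) + 103) + 153) + T)*165 = ((((-4/61 - 44/81) + 103) + 153) + 5*I*sqrt(2))*165 = (((-3008/4941 + 103) + 153) + 5*I*sqrt(2))*165 = ((505915/4941 + 153) + 5*I*sqrt(2))*165 = (1261888/4941 + 5*I*sqrt(2))*165 = 69403840/1647 + 825*I*sqrt(2)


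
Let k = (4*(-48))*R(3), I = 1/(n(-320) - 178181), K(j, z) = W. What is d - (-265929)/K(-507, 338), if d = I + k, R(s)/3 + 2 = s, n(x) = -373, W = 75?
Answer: 13256384597/4463850 ≈ 2969.7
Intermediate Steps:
K(j, z) = 75
R(s) = -6 + 3*s
I = -1/178554 (I = 1/(-373 - 178181) = 1/(-178554) = -1/178554 ≈ -5.6005e-6)
k = -576 (k = (4*(-48))*(-6 + 3*3) = -192*(-6 + 9) = -192*3 = -576)
d = -102847105/178554 (d = -1/178554 - 576 = -102847105/178554 ≈ -576.00)
d - (-265929)/K(-507, 338) = -102847105/178554 - (-265929)/75 = -102847105/178554 - 1*(-88643/25) = -102847105/178554 + 88643/25 = 13256384597/4463850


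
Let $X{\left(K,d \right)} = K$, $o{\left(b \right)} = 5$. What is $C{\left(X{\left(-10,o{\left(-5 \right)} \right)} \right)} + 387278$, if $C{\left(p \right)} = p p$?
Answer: $387378$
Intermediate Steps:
$C{\left(p \right)} = p^{2}$
$C{\left(X{\left(-10,o{\left(-5 \right)} \right)} \right)} + 387278 = \left(-10\right)^{2} + 387278 = 100 + 387278 = 387378$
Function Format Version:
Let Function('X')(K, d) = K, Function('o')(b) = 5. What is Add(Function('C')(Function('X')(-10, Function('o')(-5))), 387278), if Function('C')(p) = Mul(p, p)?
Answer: 387378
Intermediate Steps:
Function('C')(p) = Pow(p, 2)
Add(Function('C')(Function('X')(-10, Function('o')(-5))), 387278) = Add(Pow(-10, 2), 387278) = Add(100, 387278) = 387378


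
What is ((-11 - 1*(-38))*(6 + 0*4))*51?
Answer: 8262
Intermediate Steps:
((-11 - 1*(-38))*(6 + 0*4))*51 = ((-11 + 38)*(6 + 0))*51 = (27*6)*51 = 162*51 = 8262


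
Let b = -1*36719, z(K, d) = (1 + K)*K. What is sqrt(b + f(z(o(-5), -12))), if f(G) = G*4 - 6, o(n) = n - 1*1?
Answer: I*sqrt(36605) ≈ 191.32*I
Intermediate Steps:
o(n) = -1 + n (o(n) = n - 1 = -1 + n)
z(K, d) = K*(1 + K)
f(G) = -6 + 4*G (f(G) = 4*G - 6 = -6 + 4*G)
b = -36719
sqrt(b + f(z(o(-5), -12))) = sqrt(-36719 + (-6 + 4*((-1 - 5)*(1 + (-1 - 5))))) = sqrt(-36719 + (-6 + 4*(-6*(1 - 6)))) = sqrt(-36719 + (-6 + 4*(-6*(-5)))) = sqrt(-36719 + (-6 + 4*30)) = sqrt(-36719 + (-6 + 120)) = sqrt(-36719 + 114) = sqrt(-36605) = I*sqrt(36605)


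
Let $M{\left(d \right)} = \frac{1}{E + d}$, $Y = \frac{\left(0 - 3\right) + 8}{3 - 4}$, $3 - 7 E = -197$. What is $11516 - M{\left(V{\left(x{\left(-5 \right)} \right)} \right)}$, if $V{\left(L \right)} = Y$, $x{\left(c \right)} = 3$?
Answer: $\frac{1900133}{165} \approx 11516.0$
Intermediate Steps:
$E = \frac{200}{7}$ ($E = \frac{3}{7} - - \frac{197}{7} = \frac{3}{7} + \frac{197}{7} = \frac{200}{7} \approx 28.571$)
$Y = -5$ ($Y = \frac{-3 + 8}{-1} = 5 \left(-1\right) = -5$)
$V{\left(L \right)} = -5$
$M{\left(d \right)} = \frac{1}{\frac{200}{7} + d}$
$11516 - M{\left(V{\left(x{\left(-5 \right)} \right)} \right)} = 11516 - \frac{7}{200 + 7 \left(-5\right)} = 11516 - \frac{7}{200 - 35} = 11516 - \frac{7}{165} = \frac{1900133}{165}$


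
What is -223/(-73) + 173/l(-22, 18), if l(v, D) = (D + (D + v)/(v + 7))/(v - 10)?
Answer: -3000409/10001 ≈ -300.01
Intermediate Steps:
l(v, D) = (D + (D + v)/(7 + v))/(-10 + v)
-223/(-73) + 173/l(-22, 18) = -223/(-73) + 173/(((-22 + 8*18 + 18*(-22))/(-70 + (-22)² - 3*(-22)))) = -223*(-1/73) + 173/(((-22 + 144 - 396)/(-70 + 484 + 66))) = 223/73 + 173/((-274/480)) = 223/73 + 173/(((1/480)*(-274))) = 223/73 + 173/(-137/240) = 223/73 + 173*(-240/137) = 223/73 - 41520/137 = -3000409/10001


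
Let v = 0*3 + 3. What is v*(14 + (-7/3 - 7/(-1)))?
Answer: 56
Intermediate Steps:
v = 3 (v = 0 + 3 = 3)
v*(14 + (-7/3 - 7/(-1))) = 3*(14 + (-7/3 - 7/(-1))) = 3*(14 + (-7*⅓ - 7*(-1))) = 3*(14 + (-7/3 + 7)) = 3*(14 + 14/3) = 3*(56/3) = 56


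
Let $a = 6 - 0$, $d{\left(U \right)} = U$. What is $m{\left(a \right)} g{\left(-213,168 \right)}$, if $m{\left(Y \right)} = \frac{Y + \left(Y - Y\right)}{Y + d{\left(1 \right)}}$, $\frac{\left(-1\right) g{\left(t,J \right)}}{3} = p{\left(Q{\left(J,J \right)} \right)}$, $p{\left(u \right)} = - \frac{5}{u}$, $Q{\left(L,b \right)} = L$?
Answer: $\frac{15}{196} \approx 0.076531$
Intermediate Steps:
$g{\left(t,J \right)} = \frac{15}{J}$ ($g{\left(t,J \right)} = - 3 \left(- \frac{5}{J}\right) = \frac{15}{J}$)
$a = 6$ ($a = 6 + 0 = 6$)
$m{\left(Y \right)} = \frac{Y}{1 + Y}$ ($m{\left(Y \right)} = \frac{Y + \left(Y - Y\right)}{Y + 1} = \frac{Y + 0}{1 + Y} = \frac{Y}{1 + Y}$)
$m{\left(a \right)} g{\left(-213,168 \right)} = \frac{6}{1 + 6} \cdot \frac{15}{168} = \frac{6}{7} \cdot 15 \cdot \frac{1}{168} = 6 \cdot \frac{1}{7} \cdot \frac{5}{56} = \frac{6}{7} \cdot \frac{5}{56} = \frac{15}{196}$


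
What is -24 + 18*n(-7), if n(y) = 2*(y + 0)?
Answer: -276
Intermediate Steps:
n(y) = 2*y
-24 + 18*n(-7) = -24 + 18*(2*(-7)) = -24 + 18*(-14) = -24 - 252 = -276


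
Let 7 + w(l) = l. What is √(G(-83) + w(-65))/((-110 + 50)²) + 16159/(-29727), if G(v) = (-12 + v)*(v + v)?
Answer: -16159/29727 + √15698/3600 ≈ -0.50878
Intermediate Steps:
w(l) = -7 + l
G(v) = 2*v*(-12 + v) (G(v) = (-12 + v)*(2*v) = 2*v*(-12 + v))
√(G(-83) + w(-65))/((-110 + 50)²) + 16159/(-29727) = √(2*(-83)*(-12 - 83) + (-7 - 65))/((-110 + 50)²) + 16159/(-29727) = √(2*(-83)*(-95) - 72)/((-60)²) + 16159*(-1/29727) = √(15770 - 72)/3600 - 16159/29727 = √15698*(1/3600) - 16159/29727 = √15698/3600 - 16159/29727 = -16159/29727 + √15698/3600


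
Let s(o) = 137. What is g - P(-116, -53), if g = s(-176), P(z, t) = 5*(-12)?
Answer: 197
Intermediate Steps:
P(z, t) = -60
g = 137
g - P(-116, -53) = 137 - 1*(-60) = 137 + 60 = 197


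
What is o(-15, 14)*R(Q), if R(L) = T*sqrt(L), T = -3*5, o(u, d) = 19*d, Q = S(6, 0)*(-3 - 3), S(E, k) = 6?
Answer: -23940*I ≈ -23940.0*I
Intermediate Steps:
Q = -36 (Q = 6*(-3 - 3) = 6*(-6) = -36)
T = -15 (T = -3*5 = -15)
R(L) = -15*sqrt(L)
o(-15, 14)*R(Q) = (19*14)*(-90*I) = 266*(-90*I) = -23940*I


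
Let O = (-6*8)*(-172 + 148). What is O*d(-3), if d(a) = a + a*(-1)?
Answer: 0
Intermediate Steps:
d(a) = 0 (d(a) = a - a = 0)
O = 1152 (O = -48*(-24) = 1152)
O*d(-3) = 1152*0 = 0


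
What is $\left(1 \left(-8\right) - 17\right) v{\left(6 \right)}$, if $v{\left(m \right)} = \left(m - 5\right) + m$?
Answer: $-175$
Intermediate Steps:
$v{\left(m \right)} = -5 + 2 m$ ($v{\left(m \right)} = \left(-5 + m\right) + m = -5 + 2 m$)
$\left(1 \left(-8\right) - 17\right) v{\left(6 \right)} = \left(1 \left(-8\right) - 17\right) \left(-5 + 2 \cdot 6\right) = \left(-8 - 17\right) \left(-5 + 12\right) = \left(-25\right) 7 = -175$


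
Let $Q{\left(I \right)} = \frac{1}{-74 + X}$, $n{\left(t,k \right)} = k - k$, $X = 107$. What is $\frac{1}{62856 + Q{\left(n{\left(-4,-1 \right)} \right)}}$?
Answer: $\frac{33}{2074249} \approx 1.5909 \cdot 10^{-5}$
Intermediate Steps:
$n{\left(t,k \right)} = 0$
$Q{\left(I \right)} = \frac{1}{33}$ ($Q{\left(I \right)} = \frac{1}{-74 + 107} = \frac{1}{33}$)
$\frac{1}{62856 + Q{\left(n{\left(-4,-1 \right)} \right)}} = \frac{1}{62856 + \frac{1}{33}} = \frac{1}{\frac{2074249}{33}} = \frac{33}{2074249}$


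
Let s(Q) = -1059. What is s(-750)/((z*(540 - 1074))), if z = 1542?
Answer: 353/274476 ≈ 0.0012861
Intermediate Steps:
s(-750)/((z*(540 - 1074))) = -1059*1/(1542*(540 - 1074)) = -1059/(1542*(-534)) = -1059/(-823428) = -1059*(-1/823428) = 353/274476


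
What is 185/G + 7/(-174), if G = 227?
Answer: 30601/39498 ≈ 0.77475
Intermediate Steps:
185/G + 7/(-174) = 185/227 + 7/(-174) = 185*(1/227) + 7*(-1/174) = 185/227 - 7/174 = 30601/39498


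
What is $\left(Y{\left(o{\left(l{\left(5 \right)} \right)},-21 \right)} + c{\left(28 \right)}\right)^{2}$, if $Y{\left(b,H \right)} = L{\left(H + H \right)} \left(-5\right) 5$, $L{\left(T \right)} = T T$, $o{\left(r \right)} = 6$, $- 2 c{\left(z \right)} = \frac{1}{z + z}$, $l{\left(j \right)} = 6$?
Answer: $\frac{24395706518401}{12544} \approx 1.9448 \cdot 10^{9}$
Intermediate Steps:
$c{\left(z \right)} = - \frac{1}{4 z}$ ($c{\left(z \right)} = - \frac{1}{2 \left(z + z\right)} = - \frac{1}{2 \cdot 2 z} = - \frac{\frac{1}{2} \frac{1}{z}}{2} = - \frac{1}{4 z}$)
$L{\left(T \right)} = T^{2}$
$Y{\left(b,H \right)} = - 100 H^{2}$ ($Y{\left(b,H \right)} = \left(H + H\right)^{2} \left(-5\right) 5 = \left(2 H\right)^{2} \left(-5\right) 5 = 4 H^{2} \left(-5\right) 5 = - 20 H^{2} \cdot 5 = - 100 H^{2}$)
$\left(Y{\left(o{\left(l{\left(5 \right)} \right)},-21 \right)} + c{\left(28 \right)}\right)^{2} = \left(- 100 \left(-21\right)^{2} - \frac{1}{4 \cdot 28}\right)^{2} = \left(\left(-100\right) 441 - \frac{1}{112}\right)^{2} = \left(-44100 - \frac{1}{112}\right)^{2} = \left(- \frac{4939201}{112}\right)^{2} = \frac{24395706518401}{12544}$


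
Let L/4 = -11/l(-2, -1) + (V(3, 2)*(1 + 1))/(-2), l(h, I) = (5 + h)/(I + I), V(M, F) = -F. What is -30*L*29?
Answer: -32480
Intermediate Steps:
l(h, I) = (5 + h)/(2*I) (l(h, I) = (5 + h)/((2*I)) = (5 + h)*(1/(2*I)) = (5 + h)/(2*I))
L = 112/3 (L = 4*(-11*(-2/(5 - 2)) + ((-1*2)*(1 + 1))/(-2)) = 4*(-11/((½)*(-1)*3) - 2*2*(-½)) = 4*(-11/(-3/2) - 4*(-½)) = 4*(-11*(-⅔) + 2) = 4*(22/3 + 2) = 4*(28/3) = 112/3 ≈ 37.333)
-30*L*29 = -30*112/3*29 = -1120*29 = -32480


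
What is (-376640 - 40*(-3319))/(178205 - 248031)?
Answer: 121940/34913 ≈ 3.4927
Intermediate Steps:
(-376640 - 40*(-3319))/(178205 - 248031) = (-376640 + 132760)/(-69826) = -243880*(-1/69826) = 121940/34913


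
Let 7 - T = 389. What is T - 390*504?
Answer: -196942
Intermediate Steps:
T = -382 (T = 7 - 1*389 = 7 - 389 = -382)
T - 390*504 = -382 - 390*504 = -382 - 196560 = -196942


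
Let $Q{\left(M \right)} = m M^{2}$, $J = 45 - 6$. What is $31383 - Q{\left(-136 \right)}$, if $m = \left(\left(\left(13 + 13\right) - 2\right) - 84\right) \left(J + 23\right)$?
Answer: $68836503$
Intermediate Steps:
$J = 39$
$m = -3720$ ($m = \left(\left(\left(13 + 13\right) - 2\right) - 84\right) \left(39 + 23\right) = \left(\left(26 - 2\right) - 84\right) 62 = \left(24 - 84\right) 62 = \left(-60\right) 62 = -3720$)
$Q{\left(M \right)} = - 3720 M^{2}$
$31383 - Q{\left(-136 \right)} = 31383 - - 3720 \left(-136\right)^{2} = 31383 - \left(-3720\right) 18496 = 31383 - -68805120 = 31383 + 68805120 = 68836503$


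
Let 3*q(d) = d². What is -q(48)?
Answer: -768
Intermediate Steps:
q(d) = d²/3
-q(48) = -48²/3 = -2304/3 = -1*768 = -768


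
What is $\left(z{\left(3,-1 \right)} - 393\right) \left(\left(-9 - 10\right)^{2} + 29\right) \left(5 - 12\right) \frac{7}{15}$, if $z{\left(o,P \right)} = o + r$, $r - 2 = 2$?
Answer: $491764$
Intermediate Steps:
$r = 4$ ($r = 2 + 2 = 4$)
$z{\left(o,P \right)} = 4 + o$ ($z{\left(o,P \right)} = o + 4 = 4 + o$)
$\left(z{\left(3,-1 \right)} - 393\right) \left(\left(-9 - 10\right)^{2} + 29\right) \left(5 - 12\right) \frac{7}{15} = \left(\left(4 + 3\right) - 393\right) \left(\left(-9 - 10\right)^{2} + 29\right) \left(5 - 12\right) \frac{7}{15} = \left(7 - 393\right) \left(\left(-19\right)^{2} + 29\right) \left(- 7 \cdot 7 \cdot \frac{1}{15}\right) = - 386 \left(361 + 29\right) \left(\left(-7\right) \frac{7}{15}\right) = \left(-386\right) 390 \left(- \frac{49}{15}\right) = \left(-150540\right) \left(- \frac{49}{15}\right) = 491764$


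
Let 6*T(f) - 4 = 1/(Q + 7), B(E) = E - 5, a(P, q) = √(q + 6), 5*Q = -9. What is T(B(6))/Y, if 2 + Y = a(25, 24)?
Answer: 109/2028 + 109*√30/4056 ≈ 0.20094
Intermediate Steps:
Q = -9/5 (Q = (⅕)*(-9) = -9/5 ≈ -1.8000)
a(P, q) = √(6 + q)
B(E) = -5 + E
T(f) = 109/156 (T(f) = ⅔ + 1/(6*(-9/5 + 7)) = ⅔ + 1/(6*(26/5)) = ⅔ + (⅙)*(5/26) = ⅔ + 5/156 = 109/156)
Y = -2 + √30 (Y = -2 + √(6 + 24) = -2 + √30 ≈ 3.4772)
T(B(6))/Y = 109/(156*(-2 + √30))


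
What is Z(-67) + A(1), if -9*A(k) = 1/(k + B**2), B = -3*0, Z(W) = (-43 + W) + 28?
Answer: -739/9 ≈ -82.111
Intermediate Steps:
Z(W) = -15 + W
B = 0
A(k) = -1/(9*k) (A(k) = -1/(9*(k + 0**2)) = -1/(9*(k + 0)) = -1/(9*k))
Z(-67) + A(1) = (-15 - 67) - 1/9/1 = -82 - 1/9*1 = -82 - 1/9 = -739/9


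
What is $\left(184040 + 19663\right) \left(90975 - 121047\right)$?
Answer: $-6125756616$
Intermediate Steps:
$\left(184040 + 19663\right) \left(90975 - 121047\right) = 203703 \left(-30072\right) = -6125756616$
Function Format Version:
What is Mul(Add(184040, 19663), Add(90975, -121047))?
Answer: -6125756616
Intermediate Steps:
Mul(Add(184040, 19663), Add(90975, -121047)) = Mul(203703, -30072) = -6125756616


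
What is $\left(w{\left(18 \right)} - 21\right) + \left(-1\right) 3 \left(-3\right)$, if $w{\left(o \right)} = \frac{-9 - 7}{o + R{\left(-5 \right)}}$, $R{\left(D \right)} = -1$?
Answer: $- \frac{220}{17} \approx -12.941$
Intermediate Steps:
$w{\left(o \right)} = - \frac{16}{-1 + o}$ ($w{\left(o \right)} = \frac{-9 - 7}{o - 1} = - \frac{16}{-1 + o}$)
$\left(w{\left(18 \right)} - 21\right) + \left(-1\right) 3 \left(-3\right) = \left(- \frac{16}{-1 + 18} - 21\right) + \left(-1\right) 3 \left(-3\right) = \left(- \frac{16}{17} - 21\right) - -9 = \left(\left(-16\right) \frac{1}{17} - 21\right) + 9 = \left(- \frac{16}{17} - 21\right) + 9 = - \frac{373}{17} + 9 = - \frac{220}{17}$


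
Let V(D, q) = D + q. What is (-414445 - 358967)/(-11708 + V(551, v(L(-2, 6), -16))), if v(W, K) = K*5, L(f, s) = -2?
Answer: 773412/11237 ≈ 68.827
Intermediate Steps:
v(W, K) = 5*K
(-414445 - 358967)/(-11708 + V(551, v(L(-2, 6), -16))) = (-414445 - 358967)/(-11708 + (551 + 5*(-16))) = -773412/(-11708 + (551 - 80)) = -773412/(-11708 + 471) = -773412/(-11237) = -773412*(-1/11237) = 773412/11237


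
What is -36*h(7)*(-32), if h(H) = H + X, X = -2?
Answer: 5760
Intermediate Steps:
h(H) = -2 + H (h(H) = H - 2 = -2 + H)
-36*h(7)*(-32) = -36*(-2 + 7)*(-32) = -36*5*(-32) = -180*(-32) = 5760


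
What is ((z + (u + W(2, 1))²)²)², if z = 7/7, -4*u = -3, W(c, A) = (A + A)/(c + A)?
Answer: 35152125121/429981696 ≈ 81.753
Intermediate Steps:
W(c, A) = 2*A/(A + c) (W(c, A) = (2*A)/(A + c) = 2*A/(A + c))
u = ¾ (u = -¼*(-3) = ¾ ≈ 0.75000)
z = 1 (z = 7*(⅐) = 1)
((z + (u + W(2, 1))²)²)² = ((1 + (¾ + 2*1/(1 + 2))²)²)² = ((1 + (¾ + 2*1/3)²)²)² = ((1 + (¾ + 2*1*(⅓))²)²)² = ((1 + (¾ + ⅔)²)²)² = ((1 + (17/12)²)²)² = ((1 + 289/144)²)² = ((433/144)²)² = (187489/20736)² = 35152125121/429981696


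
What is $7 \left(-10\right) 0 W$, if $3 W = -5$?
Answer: $0$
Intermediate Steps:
$W = - \frac{5}{3}$ ($W = \frac{1}{3} \left(-5\right) = - \frac{5}{3} \approx -1.6667$)
$7 \left(-10\right) 0 W = 7 \left(-10\right) 0 \left(- \frac{5}{3}\right) = \left(-70\right) 0 = 0$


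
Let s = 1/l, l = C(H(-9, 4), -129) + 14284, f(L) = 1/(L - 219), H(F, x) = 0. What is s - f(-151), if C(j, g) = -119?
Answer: 2907/1048210 ≈ 0.0027733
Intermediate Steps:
f(L) = 1/(-219 + L)
l = 14165 (l = -119 + 14284 = 14165)
s = 1/14165 ≈ 7.0597e-5
s - f(-151) = 1/14165 - 1/(-219 - 151) = 1/14165 - 1/(-370) = 1/14165 - 1*(-1/370) = 1/14165 + 1/370 = 2907/1048210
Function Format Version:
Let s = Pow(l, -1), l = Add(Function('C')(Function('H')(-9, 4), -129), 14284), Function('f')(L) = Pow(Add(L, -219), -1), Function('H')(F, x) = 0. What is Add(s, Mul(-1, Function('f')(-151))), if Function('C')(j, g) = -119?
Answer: Rational(2907, 1048210) ≈ 0.0027733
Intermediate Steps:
Function('f')(L) = Pow(Add(-219, L), -1)
l = 14165 (l = Add(-119, 14284) = 14165)
s = Rational(1, 14165) (s = Pow(14165, -1) = Rational(1, 14165) ≈ 7.0597e-5)
Add(s, Mul(-1, Function('f')(-151))) = Add(Rational(1, 14165), Mul(-1, Pow(Add(-219, -151), -1))) = Add(Rational(1, 14165), Mul(-1, Pow(-370, -1))) = Add(Rational(1, 14165), Mul(-1, Rational(-1, 370))) = Add(Rational(1, 14165), Rational(1, 370)) = Rational(2907, 1048210)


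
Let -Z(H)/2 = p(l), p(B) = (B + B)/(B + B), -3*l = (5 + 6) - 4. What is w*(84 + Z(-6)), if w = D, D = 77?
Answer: 6314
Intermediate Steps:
l = -7/3 (l = -((5 + 6) - 4)/3 = -(11 - 4)/3 = -⅓*7 = -7/3 ≈ -2.3333)
p(B) = 1 (p(B) = (2*B)/((2*B)) = (2*B)*(1/(2*B)) = 1)
Z(H) = -2 (Z(H) = -2*1 = -2)
w = 77
w*(84 + Z(-6)) = 77*(84 - 2) = 77*82 = 6314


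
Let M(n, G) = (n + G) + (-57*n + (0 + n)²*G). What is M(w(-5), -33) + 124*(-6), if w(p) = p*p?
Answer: -22802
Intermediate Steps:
w(p) = p²
M(n, G) = G - 56*n + G*n² (M(n, G) = (G + n) + (-57*n + n²*G) = (G + n) + (-57*n + G*n²) = G - 56*n + G*n²)
M(w(-5), -33) + 124*(-6) = (-33 - 56*(-5)² - 33*((-5)²)²) + 124*(-6) = (-33 - 56*25 - 33*25²) - 744 = (-33 - 1400 - 33*625) - 744 = (-33 - 1400 - 20625) - 744 = -22058 - 744 = -22802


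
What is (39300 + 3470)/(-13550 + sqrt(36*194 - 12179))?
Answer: -115906700/36721539 - 8554*I*sqrt(5195)/36721539 ≈ -3.1564 - 0.01679*I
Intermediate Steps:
(39300 + 3470)/(-13550 + sqrt(36*194 - 12179)) = 42770/(-13550 + sqrt(6984 - 12179)) = 42770/(-13550 + sqrt(-5195)) = 42770/(-13550 + I*sqrt(5195))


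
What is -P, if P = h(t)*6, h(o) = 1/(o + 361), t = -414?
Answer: 6/53 ≈ 0.11321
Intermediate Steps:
h(o) = 1/(361 + o)
P = -6/53 (P = 6/(361 - 414) = 6/(-53) = -1/53*6 = -6/53 ≈ -0.11321)
-P = -1*(-6/53) = 6/53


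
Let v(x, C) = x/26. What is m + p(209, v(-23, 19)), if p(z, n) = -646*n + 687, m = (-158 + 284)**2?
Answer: 222748/13 ≈ 17134.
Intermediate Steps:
v(x, C) = x/26 (v(x, C) = x*(1/26) = x/26)
m = 15876 (m = 126**2 = 15876)
p(z, n) = 687 - 646*n
m + p(209, v(-23, 19)) = 15876 + (687 - 323*(-23)/13) = 15876 + (687 - 646*(-23/26)) = 15876 + (687 + 7429/13) = 15876 + 16360/13 = 222748/13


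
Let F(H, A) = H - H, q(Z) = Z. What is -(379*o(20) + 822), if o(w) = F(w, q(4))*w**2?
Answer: -822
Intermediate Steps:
F(H, A) = 0
o(w) = 0 (o(w) = 0*w**2 = 0)
-(379*o(20) + 822) = -(379*0 + 822) = -(0 + 822) = -1*822 = -822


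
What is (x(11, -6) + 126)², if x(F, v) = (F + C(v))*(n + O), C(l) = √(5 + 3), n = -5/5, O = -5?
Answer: 3888 - 1440*√2 ≈ 1851.5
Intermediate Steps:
n = -1 (n = -5*⅕ = -1)
C(l) = 2*√2 (C(l) = √8 = 2*√2)
x(F, v) = -12*√2 - 6*F (x(F, v) = (F + 2*√2)*(-1 - 5) = (F + 2*√2)*(-6) = -12*√2 - 6*F)
(x(11, -6) + 126)² = ((-12*√2 - 6*11) + 126)² = ((-12*√2 - 66) + 126)² = ((-66 - 12*√2) + 126)² = (60 - 12*√2)²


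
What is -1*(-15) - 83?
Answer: -68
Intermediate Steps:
-1*(-15) - 83 = 15 - 83 = -68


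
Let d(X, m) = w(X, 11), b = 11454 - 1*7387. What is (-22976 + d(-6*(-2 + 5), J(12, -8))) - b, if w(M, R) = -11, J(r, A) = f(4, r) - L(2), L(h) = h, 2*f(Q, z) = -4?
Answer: -27054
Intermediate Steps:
f(Q, z) = -2 (f(Q, z) = (½)*(-4) = -2)
J(r, A) = -4 (J(r, A) = -2 - 1*2 = -2 - 2 = -4)
b = 4067 (b = 11454 - 7387 = 4067)
d(X, m) = -11
(-22976 + d(-6*(-2 + 5), J(12, -8))) - b = (-22976 - 11) - 1*4067 = -22987 - 4067 = -27054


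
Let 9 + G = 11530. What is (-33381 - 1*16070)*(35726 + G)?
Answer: -2336411397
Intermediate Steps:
G = 11521 (G = -9 + 11530 = 11521)
(-33381 - 1*16070)*(35726 + G) = (-33381 - 1*16070)*(35726 + 11521) = (-33381 - 16070)*47247 = -49451*47247 = -2336411397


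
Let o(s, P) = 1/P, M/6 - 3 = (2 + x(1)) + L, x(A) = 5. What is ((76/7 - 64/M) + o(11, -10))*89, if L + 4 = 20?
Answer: 2513983/2730 ≈ 920.87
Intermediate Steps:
L = 16 (L = -4 + 20 = 16)
M = 156 (M = 18 + 6*((2 + 5) + 16) = 18 + 6*(7 + 16) = 18 + 6*23 = 18 + 138 = 156)
((76/7 - 64/M) + o(11, -10))*89 = ((76/7 - 64/156) + 1/(-10))*89 = ((76*(1/7) - 64*1/156) - 1/10)*89 = ((76/7 - 16/39) - 1/10)*89 = (2852/273 - 1/10)*89 = (28247/2730)*89 = 2513983/2730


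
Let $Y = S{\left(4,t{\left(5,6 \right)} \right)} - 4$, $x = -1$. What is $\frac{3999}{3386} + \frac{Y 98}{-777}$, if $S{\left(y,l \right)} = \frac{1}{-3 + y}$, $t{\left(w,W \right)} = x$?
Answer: $\frac{195367}{125282} \approx 1.5594$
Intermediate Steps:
$t{\left(w,W \right)} = -1$
$Y = -3$ ($Y = \frac{1}{-3 + 4} - 4 = 1^{-1} - 4 = 1 - 4 = -3$)
$\frac{3999}{3386} + \frac{Y 98}{-777} = \frac{3999}{3386} + \frac{\left(-3\right) 98}{-777} = 3999 \cdot \frac{1}{3386} - - \frac{14}{37} = \frac{3999}{3386} + \frac{14}{37} = \frac{195367}{125282}$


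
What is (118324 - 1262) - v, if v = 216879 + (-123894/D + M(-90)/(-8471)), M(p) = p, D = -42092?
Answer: -17795967885299/178280666 ≈ -99820.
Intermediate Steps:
v = 38665859208591/178280666 (v = 216879 + (-123894/(-42092) - 90/(-8471)) = 216879 + (-123894*(-1/42092) - 90*(-1/8471)) = 216879 + (61947/21046 + 90/8471) = 216879 + 526647177/178280666 = 38665859208591/178280666 ≈ 2.1688e+5)
(118324 - 1262) - v = (118324 - 1262) - 1*38665859208591/178280666 = 117062 - 38665859208591/178280666 = -17795967885299/178280666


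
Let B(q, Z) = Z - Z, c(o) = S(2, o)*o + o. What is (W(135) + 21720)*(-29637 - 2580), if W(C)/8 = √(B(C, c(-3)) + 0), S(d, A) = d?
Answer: -699753240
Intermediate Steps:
c(o) = 3*o (c(o) = 2*o + o = 3*o)
B(q, Z) = 0
W(C) = 0 (W(C) = 8*√(0 + 0) = 8*√0 = 8*0 = 0)
(W(135) + 21720)*(-29637 - 2580) = (0 + 21720)*(-29637 - 2580) = 21720*(-32217) = -699753240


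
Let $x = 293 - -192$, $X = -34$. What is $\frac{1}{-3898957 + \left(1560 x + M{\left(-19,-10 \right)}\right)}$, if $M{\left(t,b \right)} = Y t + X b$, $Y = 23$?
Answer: $- \frac{1}{3142454} \approx -3.1822 \cdot 10^{-7}$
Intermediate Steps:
$M{\left(t,b \right)} = - 34 b + 23 t$ ($M{\left(t,b \right)} = 23 t - 34 b = - 34 b + 23 t$)
$x = 485$ ($x = 293 + 192 = 485$)
$\frac{1}{-3898957 + \left(1560 x + M{\left(-19,-10 \right)}\right)} = \frac{1}{-3898957 + \left(1560 \cdot 485 + \left(\left(-34\right) \left(-10\right) + 23 \left(-19\right)\right)\right)} = \frac{1}{-3898957 + \left(756600 + \left(340 - 437\right)\right)} = \frac{1}{-3898957 + \left(756600 - 97\right)} = \frac{1}{-3898957 + 756503} = \frac{1}{-3142454} = - \frac{1}{3142454}$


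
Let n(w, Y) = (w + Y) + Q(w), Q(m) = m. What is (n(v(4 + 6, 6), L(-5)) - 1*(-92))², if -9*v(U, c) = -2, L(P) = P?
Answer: 619369/81 ≈ 7646.5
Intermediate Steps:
v(U, c) = 2/9 (v(U, c) = -⅑*(-2) = 2/9)
n(w, Y) = Y + 2*w (n(w, Y) = (w + Y) + w = (Y + w) + w = Y + 2*w)
(n(v(4 + 6, 6), L(-5)) - 1*(-92))² = ((-5 + 2*(2/9)) - 1*(-92))² = ((-5 + 4/9) + 92)² = (-41/9 + 92)² = (787/9)² = 619369/81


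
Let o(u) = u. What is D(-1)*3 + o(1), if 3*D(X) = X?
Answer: 0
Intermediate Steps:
D(X) = X/3
D(-1)*3 + o(1) = ((⅓)*(-1))*3 + 1 = -⅓*3 + 1 = -1 + 1 = 0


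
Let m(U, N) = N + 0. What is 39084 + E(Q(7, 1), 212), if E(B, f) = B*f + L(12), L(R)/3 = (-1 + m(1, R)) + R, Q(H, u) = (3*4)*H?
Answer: 56961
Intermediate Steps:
m(U, N) = N
Q(H, u) = 12*H
L(R) = -3 + 6*R (L(R) = 3*((-1 + R) + R) = 3*(-1 + 2*R) = -3 + 6*R)
E(B, f) = 69 + B*f (E(B, f) = B*f + (-3 + 6*12) = B*f + (-3 + 72) = B*f + 69 = 69 + B*f)
39084 + E(Q(7, 1), 212) = 39084 + (69 + (12*7)*212) = 39084 + (69 + 84*212) = 39084 + (69 + 17808) = 39084 + 17877 = 56961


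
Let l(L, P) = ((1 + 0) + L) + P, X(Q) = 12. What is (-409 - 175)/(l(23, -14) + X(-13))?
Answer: -292/11 ≈ -26.545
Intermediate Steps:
l(L, P) = 1 + L + P (l(L, P) = (1 + L) + P = 1 + L + P)
(-409 - 175)/(l(23, -14) + X(-13)) = (-409 - 175)/((1 + 23 - 14) + 12) = -584/(10 + 12) = -584/22 = -584*1/22 = -292/11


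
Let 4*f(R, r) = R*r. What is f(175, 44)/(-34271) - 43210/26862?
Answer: -766279630/460293801 ≈ -1.6648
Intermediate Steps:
f(R, r) = R*r/4 (f(R, r) = (R*r)/4 = R*r/4)
f(175, 44)/(-34271) - 43210/26862 = ((1/4)*175*44)/(-34271) - 43210/26862 = 1925*(-1/34271) - 43210*1/26862 = -1925/34271 - 21605/13431 = -766279630/460293801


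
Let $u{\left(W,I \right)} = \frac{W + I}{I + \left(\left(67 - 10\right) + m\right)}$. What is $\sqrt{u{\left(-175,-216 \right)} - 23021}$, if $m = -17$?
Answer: $\frac{3 i \sqrt{4951595}}{44} \approx 151.72 i$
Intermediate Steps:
$u{\left(W,I \right)} = \frac{I + W}{40 + I}$ ($u{\left(W,I \right)} = \frac{W + I}{I + \left(\left(67 - 10\right) - 17\right)} = \frac{I + W}{I + \left(57 - 17\right)} = \frac{I + W}{I + 40} = \frac{I + W}{40 + I}$)
$\sqrt{u{\left(-175,-216 \right)} - 23021} = \sqrt{\frac{-216 - 175}{40 - 216} - 23021} = \sqrt{\frac{1}{-176} \left(-391\right) - 23021} = \sqrt{\left(- \frac{1}{176}\right) \left(-391\right) - 23021} = \sqrt{\frac{391}{176} - 23021} = \sqrt{- \frac{4051305}{176}} = \frac{3 i \sqrt{4951595}}{44}$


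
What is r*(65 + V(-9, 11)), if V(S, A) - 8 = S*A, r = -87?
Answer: 2262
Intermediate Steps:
V(S, A) = 8 + A*S (V(S, A) = 8 + S*A = 8 + A*S)
r*(65 + V(-9, 11)) = -87*(65 + (8 + 11*(-9))) = -87*(65 + (8 - 99)) = -87*(65 - 91) = -87*(-26) = 2262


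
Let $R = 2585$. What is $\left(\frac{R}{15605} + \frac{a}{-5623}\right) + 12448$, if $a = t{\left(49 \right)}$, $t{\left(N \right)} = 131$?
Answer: $\frac{218457217824}{17549383} \approx 12448.0$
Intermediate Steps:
$a = 131$
$\left(\frac{R}{15605} + \frac{a}{-5623}\right) + 12448 = \left(\frac{2585}{15605} + \frac{131}{-5623}\right) + 12448 = \left(2585 \cdot \frac{1}{15605} + 131 \left(- \frac{1}{5623}\right)\right) + 12448 = \left(\frac{517}{3121} - \frac{131}{5623}\right) + 12448 = \frac{2498240}{17549383} + 12448 = \frac{218457217824}{17549383}$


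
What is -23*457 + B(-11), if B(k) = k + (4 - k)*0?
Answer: -10522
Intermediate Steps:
B(k) = k (B(k) = k + 0 = k)
-23*457 + B(-11) = -23*457 - 11 = -10511 - 11 = -10522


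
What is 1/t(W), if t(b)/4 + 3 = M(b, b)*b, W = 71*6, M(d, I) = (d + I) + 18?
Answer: 1/1482468 ≈ 6.7455e-7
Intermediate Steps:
M(d, I) = 18 + I + d (M(d, I) = (I + d) + 18 = 18 + I + d)
W = 426
t(b) = -12 + 4*b*(18 + 2*b) (t(b) = -12 + 4*((18 + b + b)*b) = -12 + 4*((18 + 2*b)*b) = -12 + 4*(b*(18 + 2*b)) = -12 + 4*b*(18 + 2*b))
1/t(W) = 1/(-12 + 8*426*(9 + 426)) = 1/(-12 + 8*426*435) = 1/(-12 + 1482480) = 1/1482468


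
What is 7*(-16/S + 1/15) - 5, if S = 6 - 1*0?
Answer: -116/5 ≈ -23.200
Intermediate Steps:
S = 6 (S = 6 + 0 = 6)
7*(-16/S + 1/15) - 5 = 7*(-16/6 + 1/15) - 5 = 7*(-16*1/6 + 1*(1/15)) - 5 = 7*(-8/3 + 1/15) - 5 = 7*(-13/5) - 5 = -91/5 - 5 = -116/5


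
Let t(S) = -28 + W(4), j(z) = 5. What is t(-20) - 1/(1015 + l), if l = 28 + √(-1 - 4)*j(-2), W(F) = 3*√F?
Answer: (-110*√5 + 22947*I)/(-1043*I + 5*√5) ≈ -22.001 + 1.0276e-5*I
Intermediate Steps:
t(S) = -22 (t(S) = -28 + 3*√4 = -28 + 3*2 = -28 + 6 = -22)
l = 28 + 5*I*√5 (l = 28 + √(-1 - 4)*5 = 28 + √(-5)*5 = 28 + (I*√5)*5 = 28 + 5*I*√5 ≈ 28.0 + 11.18*I)
t(-20) - 1/(1015 + l) = -22 - 1/(1015 + (28 + 5*I*√5)) = -22 - 1/(1043 + 5*I*√5)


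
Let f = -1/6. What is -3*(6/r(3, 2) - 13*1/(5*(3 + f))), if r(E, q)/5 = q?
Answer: 81/85 ≈ 0.95294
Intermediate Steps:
f = -1/6 (f = -1*1/6 = -1/6 ≈ -0.16667)
r(E, q) = 5*q
-3*(6/r(3, 2) - 13*1/(5*(3 + f))) = -3*(6/((5*2)) - 13*1/(5*(3 - 1/6))) = -3*(6/10 - 13/((17/6)*5)) = -3*(6*(1/10) - 13/85/6) = -3*(3/5 - 13*6/85) = -3*(3/5 - 78/85) = -3*(-27/85) = 81/85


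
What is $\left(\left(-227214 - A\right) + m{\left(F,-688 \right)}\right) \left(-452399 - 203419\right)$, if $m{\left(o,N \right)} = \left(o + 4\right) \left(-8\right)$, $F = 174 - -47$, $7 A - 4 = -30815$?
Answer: $\frac{1031134115766}{7} \approx 1.473 \cdot 10^{11}$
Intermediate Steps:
$A = - \frac{30811}{7}$ ($A = \frac{4}{7} + \frac{1}{7} \left(-30815\right) = \frac{4}{7} - \frac{30815}{7} = - \frac{30811}{7} \approx -4401.6$)
$F = 221$ ($F = 174 + 47 = 221$)
$m{\left(o,N \right)} = -32 - 8 o$ ($m{\left(o,N \right)} = \left(4 + o\right) \left(-8\right) = -32 - 8 o$)
$\left(\left(-227214 - A\right) + m{\left(F,-688 \right)}\right) \left(-452399 - 203419\right) = \left(\left(-227214 - - \frac{30811}{7}\right) - 1800\right) \left(-452399 - 203419\right) = \left(\left(-227214 + \frac{30811}{7}\right) - 1800\right) \left(-655818\right) = \left(- \frac{1559687}{7} - 1800\right) \left(-655818\right) = \left(- \frac{1572287}{7}\right) \left(-655818\right) = \frac{1031134115766}{7}$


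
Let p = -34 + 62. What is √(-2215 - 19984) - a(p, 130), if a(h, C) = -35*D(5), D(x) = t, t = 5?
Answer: 175 + I*√22199 ≈ 175.0 + 148.99*I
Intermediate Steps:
p = 28
D(x) = 5
a(h, C) = -175 (a(h, C) = -35*5 = -175)
√(-2215 - 19984) - a(p, 130) = √(-2215 - 19984) - 1*(-175) = √(-22199) + 175 = I*√22199 + 175 = 175 + I*√22199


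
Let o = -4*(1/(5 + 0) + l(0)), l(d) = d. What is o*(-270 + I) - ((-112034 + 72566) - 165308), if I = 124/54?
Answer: 27673672/135 ≈ 2.0499e+5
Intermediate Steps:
I = 62/27 (I = 124*(1/54) = 62/27 ≈ 2.2963)
o = -⅘ (o = -4*(1/(5 + 0) + 0) = -4*(1/5 + 0) = -4*(⅕ + 0) = -4*⅕ = -⅘ ≈ -0.80000)
o*(-270 + I) - ((-112034 + 72566) - 165308) = -4*(-270 + 62/27)/5 - ((-112034 + 72566) - 165308) = -⅘*(-7228/27) - (-39468 - 165308) = 28912/135 - 1*(-204776) = 28912/135 + 204776 = 27673672/135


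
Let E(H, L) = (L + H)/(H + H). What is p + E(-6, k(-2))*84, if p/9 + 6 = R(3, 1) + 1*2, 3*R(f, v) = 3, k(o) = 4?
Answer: -13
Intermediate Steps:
R(f, v) = 1 (R(f, v) = (⅓)*3 = 1)
E(H, L) = (H + L)/(2*H) (E(H, L) = (H + L)/((2*H)) = (H + L)*(1/(2*H)) = (H + L)/(2*H))
p = -27 (p = -54 + 9*(1 + 1*2) = -54 + 9*(1 + 2) = -54 + 9*3 = -54 + 27 = -27)
p + E(-6, k(-2))*84 = -27 + ((½)*(-6 + 4)/(-6))*84 = -27 + ((½)*(-⅙)*(-2))*84 = -27 + (⅙)*84 = -27 + 14 = -13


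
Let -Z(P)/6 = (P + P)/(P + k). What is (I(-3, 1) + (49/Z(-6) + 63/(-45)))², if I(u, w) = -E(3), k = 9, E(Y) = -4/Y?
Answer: 6241/1600 ≈ 3.9006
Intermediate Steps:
I(u, w) = 4/3 (I(u, w) = -(-4)/3 = -1*(-4/3) = 4/3)
Z(P) = -12*P/(9 + P) (Z(P) = -6*(P + P)/(P + 9) = -6*2*P/(9 + P) = -12*P/(9 + P))
(I(-3, 1) + (49/Z(-6) + 63/(-45)))² = (4/3 + (49/((-12*(-6)/(9 - 6))) + 63/(-45)))² = (4/3 + (49/((-12*(-6)/3)) + 63*(-1/45)))² = (4/3 + (49/((-12*(-6)*⅓)) - 7/5))² = (4/3 + (49/24 - 7/5))² = (4/3 + 77/120)² = (79/40)² = 6241/1600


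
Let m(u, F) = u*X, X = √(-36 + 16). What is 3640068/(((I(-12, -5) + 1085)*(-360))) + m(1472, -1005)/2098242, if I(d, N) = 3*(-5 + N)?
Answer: -101113/10550 + 1472*I*√5/1049121 ≈ -9.5842 + 0.0031374*I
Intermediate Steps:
I(d, N) = -15 + 3*N
X = 2*I*√5 (X = √(-20) = 2*I*√5 ≈ 4.4721*I)
m(u, F) = 2*I*u*√5 (m(u, F) = u*(2*I*√5) = 2*I*u*√5)
3640068/(((I(-12, -5) + 1085)*(-360))) + m(1472, -1005)/2098242 = 3640068/((((-15 + 3*(-5)) + 1085)*(-360))) + (2*I*1472*√5)/2098242 = 3640068/((((-15 - 15) + 1085)*(-360))) + (2944*I*√5)*(1/2098242) = 3640068/(((-30 + 1085)*(-360))) + 1472*I*√5/1049121 = 3640068/((1055*(-360))) + 1472*I*√5/1049121 = 3640068/(-379800) + 1472*I*√5/1049121 = 3640068*(-1/379800) + 1472*I*√5/1049121 = -101113/10550 + 1472*I*√5/1049121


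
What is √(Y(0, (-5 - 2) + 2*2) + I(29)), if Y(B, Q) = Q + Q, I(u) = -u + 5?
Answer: I*√30 ≈ 5.4772*I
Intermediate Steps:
I(u) = 5 - u
Y(B, Q) = 2*Q
√(Y(0, (-5 - 2) + 2*2) + I(29)) = √(2*((-5 - 2) + 2*2) + (5 - 1*29)) = √(2*(-7 + 4) + (5 - 29)) = √(2*(-3) - 24) = √(-6 - 24) = √(-30) = I*√30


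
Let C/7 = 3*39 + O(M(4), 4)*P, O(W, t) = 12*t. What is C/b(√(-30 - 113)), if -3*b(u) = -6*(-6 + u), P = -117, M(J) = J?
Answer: 115479/179 + 38493*I*√143/358 ≈ 645.13 + 1285.8*I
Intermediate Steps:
b(u) = -12 + 2*u (b(u) = -(-2)*(-6 + u) = -(36 - 6*u)/3 = -12 + 2*u)
C = -38493 (C = 7*(3*39 + (12*4)*(-117)) = 7*(117 + 48*(-117)) = 7*(117 - 5616) = 7*(-5499) = -38493)
C/b(√(-30 - 113)) = -38493/(-12 + 2*√(-30 - 113)) = -38493/(-12 + 2*√(-143)) = -38493/(-12 + 2*(I*√143)) = -38493/(-12 + 2*I*√143)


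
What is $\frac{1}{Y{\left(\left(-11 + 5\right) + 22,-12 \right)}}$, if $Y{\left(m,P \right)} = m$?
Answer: $\frac{1}{16} \approx 0.0625$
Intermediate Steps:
$\frac{1}{Y{\left(\left(-11 + 5\right) + 22,-12 \right)}} = \frac{1}{\left(-11 + 5\right) + 22} = \frac{1}{-6 + 22} = \frac{1}{16}$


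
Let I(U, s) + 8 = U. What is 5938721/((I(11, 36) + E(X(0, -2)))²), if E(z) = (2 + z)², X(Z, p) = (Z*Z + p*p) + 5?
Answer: 5938721/15376 ≈ 386.23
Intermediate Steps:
X(Z, p) = 5 + Z² + p² (X(Z, p) = (Z² + p²) + 5 = 5 + Z² + p²)
I(U, s) = -8 + U
5938721/((I(11, 36) + E(X(0, -2)))²) = 5938721/(((-8 + 11) + (2 + (5 + 0² + (-2)²))²)²) = 5938721/((3 + (2 + (5 + 0 + 4))²)²) = 5938721/((3 + (2 + 9)²)²) = 5938721/((3 + 11²)²) = 5938721/((3 + 121)²) = 5938721/(124²) = 5938721/15376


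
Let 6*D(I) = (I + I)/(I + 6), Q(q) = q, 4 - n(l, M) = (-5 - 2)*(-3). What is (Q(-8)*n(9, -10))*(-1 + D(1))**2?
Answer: 54400/441 ≈ 123.36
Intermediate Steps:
n(l, M) = -17 (n(l, M) = 4 - (-5 - 2)*(-3) = 4 - (-7)*(-3) = 4 - 1*21 = 4 - 21 = -17)
D(I) = I/(3*(6 + I)) (D(I) = ((I + I)/(I + 6))/6 = ((2*I)/(6 + I))/6 = (2*I/(6 + I))/6 = I/(3*(6 + I)))
(Q(-8)*n(9, -10))*(-1 + D(1))**2 = (-8*(-17))*(-1 + (1/3)*1/(6 + 1))**2 = 136*(-1 + (1/3)*1/7)**2 = 136*(-1 + (1/3)*1*(1/7))**2 = 136*(-1 + 1/21)**2 = 136*(-20/21)**2 = 136*(400/441) = 54400/441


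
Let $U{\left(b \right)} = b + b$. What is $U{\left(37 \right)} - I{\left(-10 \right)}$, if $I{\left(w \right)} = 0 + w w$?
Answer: $-26$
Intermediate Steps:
$U{\left(b \right)} = 2 b$
$I{\left(w \right)} = w^{2}$ ($I{\left(w \right)} = 0 + w^{2} = w^{2}$)
$U{\left(37 \right)} - I{\left(-10 \right)} = 2 \cdot 37 - \left(-10\right)^{2} = 74 - 100 = -26$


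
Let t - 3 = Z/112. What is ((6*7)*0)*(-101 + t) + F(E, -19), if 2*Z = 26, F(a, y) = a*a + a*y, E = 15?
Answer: -60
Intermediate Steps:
F(a, y) = a² + a*y
Z = 13 (Z = (½)*26 = 13)
t = 349/112 (t = 3 + 13/112 = 349/112 ≈ 3.1161)
((6*7)*0)*(-101 + t) + F(E, -19) = ((6*7)*0)*(-101 + 349/112) + 15*(15 - 19) = (42*0)*(-10963/112) + 15*(-4) = 0*(-10963/112) - 60 = 0 - 60 = -60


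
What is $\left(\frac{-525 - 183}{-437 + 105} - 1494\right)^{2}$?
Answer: $\frac{15332630625}{6889} \approx 2.2257 \cdot 10^{6}$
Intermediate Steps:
$\left(\frac{-525 - 183}{-437 + 105} - 1494\right)^{2} = \left(- \frac{708}{-332} - 1494\right)^{2} = \left(\left(-708\right) \left(- \frac{1}{332}\right) - 1494\right)^{2} = \left(\frac{177}{83} - 1494\right)^{2} = \left(- \frac{123825}{83}\right)^{2} = \frac{15332630625}{6889}$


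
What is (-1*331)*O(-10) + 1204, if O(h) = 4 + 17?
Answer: -5747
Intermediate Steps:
O(h) = 21
(-1*331)*O(-10) + 1204 = -1*331*21 + 1204 = -331*21 + 1204 = -6951 + 1204 = -5747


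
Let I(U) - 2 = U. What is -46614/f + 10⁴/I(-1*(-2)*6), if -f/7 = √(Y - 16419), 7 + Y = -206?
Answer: 5000/7 - 7769*I*√462/3234 ≈ 714.29 - 51.635*I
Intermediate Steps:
Y = -213 (Y = -7 - 206 = -213)
I(U) = 2 + U
f = -42*I*√462 (f = -7*√(-213 - 16419) = -42*I*√462 ≈ -902.76*I)
-46614/f + 10⁴/I(-1*(-2)*6) = -46614*I*√462/19404 + 10⁴/(2 - 1*(-2)*6) = -7769*I*√462/3234 + 10000/(2 + 2*6) = -7769*I*√462/3234 + 10000/(2 + 12) = -7769*I*√462/3234 + 10000/14 = -7769*I*√462/3234 + 10000*(1/14) = -7769*I*√462/3234 + 5000/7 = 5000/7 - 7769*I*√462/3234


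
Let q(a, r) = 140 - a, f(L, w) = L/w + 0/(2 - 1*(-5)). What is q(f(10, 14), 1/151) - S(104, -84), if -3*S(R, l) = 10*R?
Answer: 10205/21 ≈ 485.95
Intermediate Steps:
f(L, w) = L/w (f(L, w) = L/w + 0/(2 + 5) = L/w + 0/7 = L/w + 0*(1/7) = L/w + 0 = L/w)
S(R, l) = -10*R/3
q(f(10, 14), 1/151) - S(104, -84) = (140 - 10/14) - (-10)*104/3 = (140 - 10/14) - 1*(-1040/3) = (140 - 1*5/7) + 1040/3 = (140 - 5/7) + 1040/3 = 975/7 + 1040/3 = 10205/21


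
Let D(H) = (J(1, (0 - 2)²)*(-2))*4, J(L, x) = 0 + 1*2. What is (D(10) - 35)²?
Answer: 2601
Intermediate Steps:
J(L, x) = 2 (J(L, x) = 0 + 2 = 2)
D(H) = -16 (D(H) = (2*(-2))*4 = -4*4 = -16)
(D(10) - 35)² = (-16 - 35)² = (-51)² = 2601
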